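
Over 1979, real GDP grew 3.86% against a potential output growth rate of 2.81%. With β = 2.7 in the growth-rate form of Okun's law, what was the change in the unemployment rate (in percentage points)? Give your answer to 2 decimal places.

-0.39 percentage points

Growth-rate Okun's law: g_Y = g_Y* - β × Δu, so Δu = (g_Y* - g_Y)/β.
Δu = (2.81 - 3.86)/2.7 = -1.05/2.7 = -0.39 percentage points.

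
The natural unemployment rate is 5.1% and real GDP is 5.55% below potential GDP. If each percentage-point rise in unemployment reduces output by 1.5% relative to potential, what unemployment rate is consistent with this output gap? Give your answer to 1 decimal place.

From Okun's law, u - u* = -(output gap)/β = -(-5.55)/1.5 = 3.7 points.
So u = 5.1 + 3.7 = 8.8%.

8.8%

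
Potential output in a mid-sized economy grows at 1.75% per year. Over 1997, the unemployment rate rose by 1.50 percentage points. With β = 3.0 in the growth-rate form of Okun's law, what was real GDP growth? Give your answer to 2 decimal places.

-2.75%

Growth-rate Okun's law: g_Y = g_Y* - β × Δu.
g_Y = 1.75 - 3.0 × (1.50) = 1.75 - 4.5 = -2.75%, i.e. -2.75% to 2 d.p.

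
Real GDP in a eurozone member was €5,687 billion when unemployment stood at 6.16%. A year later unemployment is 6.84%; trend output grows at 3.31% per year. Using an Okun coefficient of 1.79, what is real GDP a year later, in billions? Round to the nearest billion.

Δu = 6.84 - 6.16 = 0.68 points.
Okun's law (growth form): g_Y = g_Y* - β × Δu = 3.31 - 1.79 × (0.68) = 3.31 - 1.2172 = 2.0928%.
Real GDP in the next year = 5687 × (1 + 2.0928/100) = 5687 × 1.020928 ≈ 5806 billion.

€5,806 billion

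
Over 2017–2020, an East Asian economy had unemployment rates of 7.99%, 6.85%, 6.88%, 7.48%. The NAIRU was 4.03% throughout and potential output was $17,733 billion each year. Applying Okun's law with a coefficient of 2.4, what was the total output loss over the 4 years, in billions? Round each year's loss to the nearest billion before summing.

Year 2017: gap = -2.4 × (7.99 - 4.03) = -9.504%, loss ≈ 17733 × 9.504/100 ≈ 1685.
Year 2018: gap = -2.4 × (6.85 - 4.03) = -6.768%, loss ≈ 17733 × 6.768/100 ≈ 1200.
Year 2019: gap = -2.4 × (6.88 - 4.03) = -6.84%, loss ≈ 17733 × 6.84/100 ≈ 1213.
Year 2020: gap = -2.4 × (7.48 - 4.03) = -8.28%, loss ≈ 17733 × 8.28/100 ≈ 1468.
Total lost output = 1685 + 1200 + 1213 + 1468 = 5566 billion.

$5,566 billion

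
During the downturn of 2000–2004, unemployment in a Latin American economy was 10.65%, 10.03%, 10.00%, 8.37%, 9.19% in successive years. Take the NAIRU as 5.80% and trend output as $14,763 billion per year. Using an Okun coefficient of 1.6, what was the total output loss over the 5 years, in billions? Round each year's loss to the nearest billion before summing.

$4,545 billion

Year 2000: gap = -1.6 × (10.65 - 5.8) = -7.76%, loss ≈ 14763 × 7.76/100 ≈ 1146.
Year 2001: gap = -1.6 × (10.03 - 5.8) = -6.768%, loss ≈ 14763 × 6.768/100 ≈ 999.
Year 2002: gap = -1.6 × (10 - 5.8) = -6.72%, loss ≈ 14763 × 6.72/100 ≈ 992.
Year 2003: gap = -1.6 × (8.37 - 5.8) = -4.112%, loss ≈ 14763 × 4.112/100 ≈ 607.
Year 2004: gap = -1.6 × (9.19 - 5.8) = -5.424%, loss ≈ 14763 × 5.424/100 ≈ 801.
Total lost output = 1146 + 999 + 992 + 607 + 801 = 4545 billion.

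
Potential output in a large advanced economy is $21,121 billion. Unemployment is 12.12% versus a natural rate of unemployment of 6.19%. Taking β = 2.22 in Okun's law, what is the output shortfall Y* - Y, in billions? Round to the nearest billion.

$2,780 billion

Output gap = -2.22 × (12.12 - 6.19) = -2.22 × 5.93 = -13.1646%.
Actual GDP ≈ 21121 × 0.868354 ≈ 18341 billion, so the shortfall is 21121 - 18341 = 2780 billion.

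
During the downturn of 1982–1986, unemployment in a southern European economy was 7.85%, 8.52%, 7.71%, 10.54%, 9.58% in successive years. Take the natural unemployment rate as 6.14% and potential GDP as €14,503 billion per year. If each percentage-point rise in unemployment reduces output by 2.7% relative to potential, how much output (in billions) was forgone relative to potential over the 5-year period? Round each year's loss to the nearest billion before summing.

Year 1982: gap = -2.7 × (7.85 - 6.14) = -4.617%, loss ≈ 14503 × 4.617/100 ≈ 670.
Year 1983: gap = -2.7 × (8.52 - 6.14) = -6.426%, loss ≈ 14503 × 6.426/100 ≈ 932.
Year 1984: gap = -2.7 × (7.71 - 6.14) = -4.239%, loss ≈ 14503 × 4.239/100 ≈ 615.
Year 1985: gap = -2.7 × (10.54 - 6.14) = -11.88%, loss ≈ 14503 × 11.88/100 ≈ 1723.
Year 1986: gap = -2.7 × (9.58 - 6.14) = -9.288%, loss ≈ 14503 × 9.288/100 ≈ 1347.
Total lost output = 670 + 932 + 615 + 1723 + 1347 = 5287 billion.

€5,287 billion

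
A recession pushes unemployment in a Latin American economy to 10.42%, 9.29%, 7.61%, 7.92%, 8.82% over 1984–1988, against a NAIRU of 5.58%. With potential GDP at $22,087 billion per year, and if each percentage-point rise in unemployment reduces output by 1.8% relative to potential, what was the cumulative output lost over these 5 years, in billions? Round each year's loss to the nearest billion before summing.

Year 1984: gap = -1.8 × (10.42 - 5.58) = -8.712%, loss ≈ 22087 × 8.712/100 ≈ 1924.
Year 1985: gap = -1.8 × (9.29 - 5.58) = -6.678%, loss ≈ 22087 × 6.678/100 ≈ 1475.
Year 1986: gap = -1.8 × (7.61 - 5.58) = -3.654%, loss ≈ 22087 × 3.654/100 ≈ 807.
Year 1987: gap = -1.8 × (7.92 - 5.58) = -4.212%, loss ≈ 22087 × 4.212/100 ≈ 930.
Year 1988: gap = -1.8 × (8.82 - 5.58) = -5.832%, loss ≈ 22087 × 5.832/100 ≈ 1288.
Total lost output = 1924 + 1475 + 807 + 930 + 1288 = 6424 billion.

$6,424 billion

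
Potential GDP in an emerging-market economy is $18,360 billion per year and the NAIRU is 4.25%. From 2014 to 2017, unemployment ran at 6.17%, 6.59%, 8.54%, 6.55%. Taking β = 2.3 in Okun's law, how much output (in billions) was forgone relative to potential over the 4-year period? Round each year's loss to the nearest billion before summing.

$4,582 billion

Year 2014: gap = -2.3 × (6.17 - 4.25) = -4.416%, loss ≈ 18360 × 4.416/100 ≈ 811.
Year 2015: gap = -2.3 × (6.59 - 4.25) = -5.382%, loss ≈ 18360 × 5.382/100 ≈ 988.
Year 2016: gap = -2.3 × (8.54 - 4.25) = -9.867%, loss ≈ 18360 × 9.867/100 ≈ 1812.
Year 2017: gap = -2.3 × (6.55 - 4.25) = -5.29%, loss ≈ 18360 × 5.29/100 ≈ 971.
Total lost output = 811 + 988 + 1812 + 971 = 4582 billion.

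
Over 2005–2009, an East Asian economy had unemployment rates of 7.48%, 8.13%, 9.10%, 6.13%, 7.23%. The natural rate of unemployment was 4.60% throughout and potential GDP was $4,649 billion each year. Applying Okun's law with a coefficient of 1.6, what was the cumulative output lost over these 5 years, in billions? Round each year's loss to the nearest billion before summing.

$1,122 billion

Year 2005: gap = -1.6 × (7.48 - 4.6) = -4.608%, loss ≈ 4649 × 4.608/100 ≈ 214.
Year 2006: gap = -1.6 × (8.13 - 4.6) = -5.648%, loss ≈ 4649 × 5.648/100 ≈ 263.
Year 2007: gap = -1.6 × (9.1 - 4.6) = -7.2%, loss ≈ 4649 × 7.2/100 ≈ 335.
Year 2008: gap = -1.6 × (6.13 - 4.6) = -2.448%, loss ≈ 4649 × 2.448/100 ≈ 114.
Year 2009: gap = -1.6 × (7.23 - 4.6) = -4.208%, loss ≈ 4649 × 4.208/100 ≈ 196.
Total lost output = 214 + 263 + 335 + 114 + 196 = 1122 billion.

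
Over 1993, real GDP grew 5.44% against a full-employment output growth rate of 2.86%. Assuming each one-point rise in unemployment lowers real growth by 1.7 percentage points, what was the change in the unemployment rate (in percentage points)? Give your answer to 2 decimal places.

Growth-rate Okun's law: g_Y = g_Y* - β × Δu, so Δu = (g_Y* - g_Y)/β.
Δu = (2.86 - 5.44)/1.7 = -2.58/1.7 = -1.52 percentage points.

-1.52 percentage points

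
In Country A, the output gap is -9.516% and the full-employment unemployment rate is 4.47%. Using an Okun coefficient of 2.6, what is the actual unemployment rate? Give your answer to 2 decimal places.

From Okun's law, u - u* = -(output gap)/β = -(-9.516)/2.6 = 3.66 points.
So u = 4.47 + 3.66 = 8.13%.

8.13%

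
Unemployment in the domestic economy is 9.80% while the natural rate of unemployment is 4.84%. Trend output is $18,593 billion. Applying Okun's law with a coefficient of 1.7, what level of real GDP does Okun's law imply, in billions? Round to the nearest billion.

Unemployment gap = 9.8 - 4.84 = 4.96 points, so the output gap is -1.7 × 4.96 = -8.432%.
Actual GDP = 18593 × (1 - 8.432/100) = 18593 × 0.91568 ≈ 17025 billion.

$17,025 billion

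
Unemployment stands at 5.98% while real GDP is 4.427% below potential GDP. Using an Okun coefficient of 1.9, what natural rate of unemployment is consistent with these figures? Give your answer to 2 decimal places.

3.65%

From Okun's law, u - u* = -(output gap)/β = -(-4.427)/1.9 = 2.33 points.
So u* = 5.98 - 2.33 = 3.65%.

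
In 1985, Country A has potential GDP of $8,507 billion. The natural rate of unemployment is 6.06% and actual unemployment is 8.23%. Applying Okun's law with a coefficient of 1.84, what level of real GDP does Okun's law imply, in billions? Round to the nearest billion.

$8,167 billion

Unemployment gap = 8.23 - 6.06 = 2.17 points, so the output gap is -1.84 × 2.17 = -3.9928%.
Actual GDP = 8507 × (1 - 3.9928/100) = 8507 × 0.960072 ≈ 8167 billion.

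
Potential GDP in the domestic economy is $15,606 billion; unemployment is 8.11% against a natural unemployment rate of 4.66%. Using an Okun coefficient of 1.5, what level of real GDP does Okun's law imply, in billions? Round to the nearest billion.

Unemployment gap = 8.11 - 4.66 = 3.45 points, so the output gap is -1.5 × 3.45 = -5.175%.
Actual GDP = 15606 × (1 - 5.175/100) = 15606 × 0.94825 ≈ 14798 billion.

$14,798 billion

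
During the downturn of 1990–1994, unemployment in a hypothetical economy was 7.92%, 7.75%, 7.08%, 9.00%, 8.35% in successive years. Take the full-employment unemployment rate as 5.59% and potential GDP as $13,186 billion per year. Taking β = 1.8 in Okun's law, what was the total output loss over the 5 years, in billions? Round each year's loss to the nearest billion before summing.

$2,884 billion

Year 1990: gap = -1.8 × (7.92 - 5.59) = -4.194%, loss ≈ 13186 × 4.194/100 ≈ 553.
Year 1991: gap = -1.8 × (7.75 - 5.59) = -3.888%, loss ≈ 13186 × 3.888/100 ≈ 513.
Year 1992: gap = -1.8 × (7.08 - 5.59) = -2.682%, loss ≈ 13186 × 2.682/100 ≈ 354.
Year 1993: gap = -1.8 × (9 - 5.59) = -6.138%, loss ≈ 13186 × 6.138/100 ≈ 809.
Year 1994: gap = -1.8 × (8.35 - 5.59) = -4.968%, loss ≈ 13186 × 4.968/100 ≈ 655.
Total lost output = 553 + 513 + 354 + 809 + 655 = 2884 billion.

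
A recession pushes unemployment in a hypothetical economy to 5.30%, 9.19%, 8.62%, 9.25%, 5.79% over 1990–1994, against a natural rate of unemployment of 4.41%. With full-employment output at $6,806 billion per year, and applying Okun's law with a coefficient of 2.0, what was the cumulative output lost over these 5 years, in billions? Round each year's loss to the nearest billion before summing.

Year 1990: gap = -2.0 × (5.3 - 4.41) = -1.78%, loss ≈ 6806 × 1.78/100 ≈ 121.
Year 1991: gap = -2.0 × (9.19 - 4.41) = -9.56%, loss ≈ 6806 × 9.56/100 ≈ 651.
Year 1992: gap = -2.0 × (8.62 - 4.41) = -8.42%, loss ≈ 6806 × 8.42/100 ≈ 573.
Year 1993: gap = -2.0 × (9.25 - 4.41) = -9.68%, loss ≈ 6806 × 9.68/100 ≈ 659.
Year 1994: gap = -2.0 × (5.79 - 4.41) = -2.76%, loss ≈ 6806 × 2.76/100 ≈ 188.
Total lost output = 121 + 651 + 573 + 659 + 188 = 2192 billion.

$2,192 billion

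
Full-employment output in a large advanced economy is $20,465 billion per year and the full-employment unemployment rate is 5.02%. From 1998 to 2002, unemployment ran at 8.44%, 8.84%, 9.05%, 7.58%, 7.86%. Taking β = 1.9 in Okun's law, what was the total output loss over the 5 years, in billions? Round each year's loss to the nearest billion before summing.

Year 1998: gap = -1.9 × (8.44 - 5.02) = -6.498%, loss ≈ 20465 × 6.498/100 ≈ 1330.
Year 1999: gap = -1.9 × (8.84 - 5.02) = -7.258%, loss ≈ 20465 × 7.258/100 ≈ 1485.
Year 2000: gap = -1.9 × (9.05 - 5.02) = -7.657%, loss ≈ 20465 × 7.657/100 ≈ 1567.
Year 2001: gap = -1.9 × (7.58 - 5.02) = -4.864%, loss ≈ 20465 × 4.864/100 ≈ 995.
Year 2002: gap = -1.9 × (7.86 - 5.02) = -5.396%, loss ≈ 20465 × 5.396/100 ≈ 1104.
Total lost output = 1330 + 1485 + 1567 + 995 + 1104 = 6481 billion.

$6,481 billion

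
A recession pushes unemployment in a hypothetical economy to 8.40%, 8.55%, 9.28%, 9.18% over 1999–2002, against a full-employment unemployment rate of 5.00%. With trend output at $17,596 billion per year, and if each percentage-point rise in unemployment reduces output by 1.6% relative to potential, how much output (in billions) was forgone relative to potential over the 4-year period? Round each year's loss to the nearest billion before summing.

$4,338 billion

Year 1999: gap = -1.6 × (8.4 - 5) = -5.44%, loss ≈ 17596 × 5.44/100 ≈ 957.
Year 2000: gap = -1.6 × (8.55 - 5) = -5.68%, loss ≈ 17596 × 5.68/100 ≈ 999.
Year 2001: gap = -1.6 × (9.28 - 5) = -6.848%, loss ≈ 17596 × 6.848/100 ≈ 1205.
Year 2002: gap = -1.6 × (9.18 - 5) = -6.688%, loss ≈ 17596 × 6.688/100 ≈ 1177.
Total lost output = 957 + 999 + 1205 + 1177 = 4338 billion.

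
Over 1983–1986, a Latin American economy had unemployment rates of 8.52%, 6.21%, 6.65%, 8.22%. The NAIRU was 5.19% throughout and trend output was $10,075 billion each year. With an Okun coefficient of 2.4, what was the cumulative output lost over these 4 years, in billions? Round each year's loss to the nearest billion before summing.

Year 1983: gap = -2.4 × (8.52 - 5.19) = -7.992%, loss ≈ 10075 × 7.992/100 ≈ 805.
Year 1984: gap = -2.4 × (6.21 - 5.19) = -2.448%, loss ≈ 10075 × 2.448/100 ≈ 247.
Year 1985: gap = -2.4 × (6.65 - 5.19) = -3.504%, loss ≈ 10075 × 3.504/100 ≈ 353.
Year 1986: gap = -2.4 × (8.22 - 5.19) = -7.272%, loss ≈ 10075 × 7.272/100 ≈ 733.
Total lost output = 805 + 247 + 353 + 733 = 2138 billion.

$2,138 billion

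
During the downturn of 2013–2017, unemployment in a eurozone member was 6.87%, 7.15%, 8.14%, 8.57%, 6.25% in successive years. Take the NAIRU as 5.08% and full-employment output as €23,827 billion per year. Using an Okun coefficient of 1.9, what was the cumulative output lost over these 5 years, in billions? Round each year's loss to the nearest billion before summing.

Year 2013: gap = -1.9 × (6.87 - 5.08) = -3.401%, loss ≈ 23827 × 3.401/100 ≈ 810.
Year 2014: gap = -1.9 × (7.15 - 5.08) = -3.933%, loss ≈ 23827 × 3.933/100 ≈ 937.
Year 2015: gap = -1.9 × (8.14 - 5.08) = -5.814%, loss ≈ 23827 × 5.814/100 ≈ 1385.
Year 2016: gap = -1.9 × (8.57 - 5.08) = -6.631%, loss ≈ 23827 × 6.631/100 ≈ 1580.
Year 2017: gap = -1.9 × (6.25 - 5.08) = -2.223%, loss ≈ 23827 × 2.223/100 ≈ 530.
Total lost output = 810 + 937 + 1385 + 1580 + 530 = 5242 billion.

€5,242 billion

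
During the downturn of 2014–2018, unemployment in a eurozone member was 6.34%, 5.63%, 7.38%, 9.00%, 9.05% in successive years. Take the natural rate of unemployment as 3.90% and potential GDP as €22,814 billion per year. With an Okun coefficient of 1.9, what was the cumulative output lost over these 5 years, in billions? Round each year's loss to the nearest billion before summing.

€7,759 billion

Year 2014: gap = -1.9 × (6.34 - 3.9) = -4.636%, loss ≈ 22814 × 4.636/100 ≈ 1058.
Year 2015: gap = -1.9 × (5.63 - 3.9) = -3.287%, loss ≈ 22814 × 3.287/100 ≈ 750.
Year 2016: gap = -1.9 × (7.38 - 3.9) = -6.612%, loss ≈ 22814 × 6.612/100 ≈ 1508.
Year 2017: gap = -1.9 × (9 - 3.9) = -9.69%, loss ≈ 22814 × 9.69/100 ≈ 2211.
Year 2018: gap = -1.9 × (9.05 - 3.9) = -9.785%, loss ≈ 22814 × 9.785/100 ≈ 2232.
Total lost output = 1058 + 750 + 1508 + 2211 + 2232 = 7759 billion.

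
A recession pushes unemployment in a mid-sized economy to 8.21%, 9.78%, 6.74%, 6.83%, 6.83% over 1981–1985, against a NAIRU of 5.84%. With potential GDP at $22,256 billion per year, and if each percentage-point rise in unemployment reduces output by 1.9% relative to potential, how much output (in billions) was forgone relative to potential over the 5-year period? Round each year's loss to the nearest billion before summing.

$3,887 billion

Year 1981: gap = -1.9 × (8.21 - 5.84) = -4.503%, loss ≈ 22256 × 4.503/100 ≈ 1002.
Year 1982: gap = -1.9 × (9.78 - 5.84) = -7.486%, loss ≈ 22256 × 7.486/100 ≈ 1666.
Year 1983: gap = -1.9 × (6.74 - 5.84) = -1.71%, loss ≈ 22256 × 1.71/100 ≈ 381.
Year 1984: gap = -1.9 × (6.83 - 5.84) = -1.881%, loss ≈ 22256 × 1.881/100 ≈ 419.
Year 1985: gap = -1.9 × (6.83 - 5.84) = -1.881%, loss ≈ 22256 × 1.881/100 ≈ 419.
Total lost output = 1002 + 1666 + 381 + 419 + 419 = 3887 billion.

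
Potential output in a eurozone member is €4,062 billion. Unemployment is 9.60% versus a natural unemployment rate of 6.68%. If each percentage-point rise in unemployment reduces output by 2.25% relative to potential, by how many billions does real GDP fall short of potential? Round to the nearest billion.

Output gap = -2.25 × (9.6 - 6.68) = -2.25 × 2.92 = -6.57%.
Actual GDP ≈ 4062 × 0.9343 ≈ 3795 billion, so the shortfall is 4062 - 3795 = 267 billion.

€267 billion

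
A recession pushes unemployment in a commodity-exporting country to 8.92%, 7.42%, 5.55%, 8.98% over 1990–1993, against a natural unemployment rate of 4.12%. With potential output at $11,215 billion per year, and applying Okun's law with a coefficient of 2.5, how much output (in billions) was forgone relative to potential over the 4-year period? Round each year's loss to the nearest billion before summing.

Year 1990: gap = -2.5 × (8.92 - 4.12) = -12%, loss ≈ 11215 × 12/100 ≈ 1346.
Year 1991: gap = -2.5 × (7.42 - 4.12) = -8.25%, loss ≈ 11215 × 8.25/100 ≈ 925.
Year 1992: gap = -2.5 × (5.55 - 4.12) = -3.575%, loss ≈ 11215 × 3.575/100 ≈ 401.
Year 1993: gap = -2.5 × (8.98 - 4.12) = -12.15%, loss ≈ 11215 × 12.15/100 ≈ 1363.
Total lost output = 1346 + 925 + 401 + 1363 = 4035 billion.

$4,035 billion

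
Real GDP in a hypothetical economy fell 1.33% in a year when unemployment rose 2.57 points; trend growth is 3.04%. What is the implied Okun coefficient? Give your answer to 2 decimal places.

Growth form: g_Y = g_Y* - β × Δu, so β = (g_Y* - g_Y)/Δu.
β = (3.04 + 1.33)/2.57 = 4.37/2.57 = 1.70.

β ≈ 1.70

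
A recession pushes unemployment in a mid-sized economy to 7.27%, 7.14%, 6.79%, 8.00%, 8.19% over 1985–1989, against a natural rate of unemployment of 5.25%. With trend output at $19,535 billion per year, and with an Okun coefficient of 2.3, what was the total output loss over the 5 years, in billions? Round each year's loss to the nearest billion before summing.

Year 1985: gap = -2.3 × (7.27 - 5.25) = -4.646%, loss ≈ 19535 × 4.646/100 ≈ 908.
Year 1986: gap = -2.3 × (7.14 - 5.25) = -4.347%, loss ≈ 19535 × 4.347/100 ≈ 849.
Year 1987: gap = -2.3 × (6.79 - 5.25) = -3.542%, loss ≈ 19535 × 3.542/100 ≈ 692.
Year 1988: gap = -2.3 × (8 - 5.25) = -6.325%, loss ≈ 19535 × 6.325/100 ≈ 1236.
Year 1989: gap = -2.3 × (8.19 - 5.25) = -6.762%, loss ≈ 19535 × 6.762/100 ≈ 1321.
Total lost output = 908 + 849 + 692 + 1236 + 1321 = 5006 billion.

$5,006 billion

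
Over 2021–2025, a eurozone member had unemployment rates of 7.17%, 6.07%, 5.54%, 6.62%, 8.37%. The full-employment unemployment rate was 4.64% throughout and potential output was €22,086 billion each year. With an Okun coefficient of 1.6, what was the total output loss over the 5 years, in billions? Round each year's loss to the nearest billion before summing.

€3,735 billion

Year 2021: gap = -1.6 × (7.17 - 4.64) = -4.048%, loss ≈ 22086 × 4.048/100 ≈ 894.
Year 2022: gap = -1.6 × (6.07 - 4.64) = -2.288%, loss ≈ 22086 × 2.288/100 ≈ 505.
Year 2023: gap = -1.6 × (5.54 - 4.64) = -1.44%, loss ≈ 22086 × 1.44/100 ≈ 318.
Year 2024: gap = -1.6 × (6.62 - 4.64) = -3.168%, loss ≈ 22086 × 3.168/100 ≈ 700.
Year 2025: gap = -1.6 × (8.37 - 4.64) = -5.968%, loss ≈ 22086 × 5.968/100 ≈ 1318.
Total lost output = 894 + 505 + 318 + 700 + 1318 = 3735 billion.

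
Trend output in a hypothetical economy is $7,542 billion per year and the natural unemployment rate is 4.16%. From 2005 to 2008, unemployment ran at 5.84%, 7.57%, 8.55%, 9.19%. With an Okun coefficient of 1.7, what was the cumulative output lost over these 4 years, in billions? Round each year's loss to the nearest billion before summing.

Year 2005: gap = -1.7 × (5.84 - 4.16) = -2.856%, loss ≈ 7542 × 2.856/100 ≈ 215.
Year 2006: gap = -1.7 × (7.57 - 4.16) = -5.797%, loss ≈ 7542 × 5.797/100 ≈ 437.
Year 2007: gap = -1.7 × (8.55 - 4.16) = -7.463%, loss ≈ 7542 × 7.463/100 ≈ 563.
Year 2008: gap = -1.7 × (9.19 - 4.16) = -8.551%, loss ≈ 7542 × 8.551/100 ≈ 645.
Total lost output = 215 + 437 + 563 + 645 = 1860 billion.

$1,860 billion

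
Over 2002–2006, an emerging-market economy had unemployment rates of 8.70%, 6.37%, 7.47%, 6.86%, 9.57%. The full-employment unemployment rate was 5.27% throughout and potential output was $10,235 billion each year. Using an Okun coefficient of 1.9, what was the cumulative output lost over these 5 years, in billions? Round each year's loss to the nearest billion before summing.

Year 2002: gap = -1.9 × (8.7 - 5.27) = -6.517%, loss ≈ 10235 × 6.517/100 ≈ 667.
Year 2003: gap = -1.9 × (6.37 - 5.27) = -2.09%, loss ≈ 10235 × 2.09/100 ≈ 214.
Year 2004: gap = -1.9 × (7.47 - 5.27) = -4.18%, loss ≈ 10235 × 4.18/100 ≈ 428.
Year 2005: gap = -1.9 × (6.86 - 5.27) = -3.021%, loss ≈ 10235 × 3.021/100 ≈ 309.
Year 2006: gap = -1.9 × (9.57 - 5.27) = -8.17%, loss ≈ 10235 × 8.17/100 ≈ 836.
Total lost output = 667 + 214 + 428 + 309 + 836 = 2454 billion.

$2,454 billion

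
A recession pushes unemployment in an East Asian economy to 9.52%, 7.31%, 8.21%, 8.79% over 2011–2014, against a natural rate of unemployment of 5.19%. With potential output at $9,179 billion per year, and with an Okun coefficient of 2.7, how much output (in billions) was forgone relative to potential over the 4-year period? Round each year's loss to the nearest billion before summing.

Year 2011: gap = -2.7 × (9.52 - 5.19) = -11.691%, loss ≈ 9179 × 11.691/100 ≈ 1073.
Year 2012: gap = -2.7 × (7.31 - 5.19) = -5.724%, loss ≈ 9179 × 5.724/100 ≈ 525.
Year 2013: gap = -2.7 × (8.21 - 5.19) = -8.154%, loss ≈ 9179 × 8.154/100 ≈ 748.
Year 2014: gap = -2.7 × (8.79 - 5.19) = -9.72%, loss ≈ 9179 × 9.72/100 ≈ 892.
Total lost output = 1073 + 525 + 748 + 892 = 3238 billion.

$3,238 billion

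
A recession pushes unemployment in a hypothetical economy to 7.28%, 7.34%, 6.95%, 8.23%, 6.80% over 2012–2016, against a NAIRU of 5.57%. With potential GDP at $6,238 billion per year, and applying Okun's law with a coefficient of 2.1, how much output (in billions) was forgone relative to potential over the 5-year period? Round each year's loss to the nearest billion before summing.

$1,146 billion

Year 2012: gap = -2.1 × (7.28 - 5.57) = -3.591%, loss ≈ 6238 × 3.591/100 ≈ 224.
Year 2013: gap = -2.1 × (7.34 - 5.57) = -3.717%, loss ≈ 6238 × 3.717/100 ≈ 232.
Year 2014: gap = -2.1 × (6.95 - 5.57) = -2.898%, loss ≈ 6238 × 2.898/100 ≈ 181.
Year 2015: gap = -2.1 × (8.23 - 5.57) = -5.586%, loss ≈ 6238 × 5.586/100 ≈ 348.
Year 2016: gap = -2.1 × (6.8 - 5.57) = -2.583%, loss ≈ 6238 × 2.583/100 ≈ 161.
Total lost output = 224 + 232 + 181 + 348 + 161 = 1146 billion.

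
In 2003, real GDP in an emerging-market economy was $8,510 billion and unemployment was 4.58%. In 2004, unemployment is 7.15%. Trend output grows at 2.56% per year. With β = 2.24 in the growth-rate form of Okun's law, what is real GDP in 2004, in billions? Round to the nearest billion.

$8,238 billion

Δu = 7.15 - 4.58 = 2.57 points.
Okun's law (growth form): g_Y = g_Y* - β × Δu = 2.56 - 2.24 × (2.57) = 2.56 - 5.7568 = -3.1968%.
Real GDP in the next year = 8510 × (1 - 3.1968/100) = 8510 × 0.968032 ≈ 8238 billion.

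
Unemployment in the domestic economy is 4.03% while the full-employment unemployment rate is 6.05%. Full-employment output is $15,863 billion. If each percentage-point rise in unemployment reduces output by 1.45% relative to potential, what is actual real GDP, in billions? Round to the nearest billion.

$16,328 billion

Unemployment gap = 4.03 - 6.05 = -2.02 points, so the output gap is -1.45 × (-2.02) = 2.929%.
Actual GDP = 15863 × (1 + 2.929/100) = 15863 × 1.02929 ≈ 16328 billion.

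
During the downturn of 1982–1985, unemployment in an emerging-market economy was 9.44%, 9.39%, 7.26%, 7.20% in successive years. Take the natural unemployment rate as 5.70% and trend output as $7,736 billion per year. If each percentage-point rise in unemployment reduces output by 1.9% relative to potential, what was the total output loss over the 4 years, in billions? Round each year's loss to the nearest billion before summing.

Year 1982: gap = -1.9 × (9.44 - 5.7) = -7.106%, loss ≈ 7736 × 7.106/100 ≈ 550.
Year 1983: gap = -1.9 × (9.39 - 5.7) = -7.011%, loss ≈ 7736 × 7.011/100 ≈ 542.
Year 1984: gap = -1.9 × (7.26 - 5.7) = -2.964%, loss ≈ 7736 × 2.964/100 ≈ 229.
Year 1985: gap = -1.9 × (7.2 - 5.7) = -2.85%, loss ≈ 7736 × 2.85/100 ≈ 220.
Total lost output = 550 + 542 + 229 + 220 = 1541 billion.

$1,541 billion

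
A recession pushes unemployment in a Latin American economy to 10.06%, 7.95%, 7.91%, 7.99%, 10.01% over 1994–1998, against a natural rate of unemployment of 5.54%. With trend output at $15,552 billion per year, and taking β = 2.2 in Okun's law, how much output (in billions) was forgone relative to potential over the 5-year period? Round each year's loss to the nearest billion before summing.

$5,549 billion

Year 1994: gap = -2.2 × (10.06 - 5.54) = -9.944%, loss ≈ 15552 × 9.944/100 ≈ 1546.
Year 1995: gap = -2.2 × (7.95 - 5.54) = -5.302%, loss ≈ 15552 × 5.302/100 ≈ 825.
Year 1996: gap = -2.2 × (7.91 - 5.54) = -5.214%, loss ≈ 15552 × 5.214/100 ≈ 811.
Year 1997: gap = -2.2 × (7.99 - 5.54) = -5.39%, loss ≈ 15552 × 5.39/100 ≈ 838.
Year 1998: gap = -2.2 × (10.01 - 5.54) = -9.834%, loss ≈ 15552 × 9.834/100 ≈ 1529.
Total lost output = 1546 + 825 + 811 + 838 + 1529 = 5549 billion.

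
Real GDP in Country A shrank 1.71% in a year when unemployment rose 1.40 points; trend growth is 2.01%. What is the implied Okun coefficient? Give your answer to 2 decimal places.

β ≈ 2.66

Growth form: g_Y = g_Y* - β × Δu, so β = (g_Y* - g_Y)/Δu.
β = (2.01 + 1.71)/1.40 = 3.72/1.40 = 2.66.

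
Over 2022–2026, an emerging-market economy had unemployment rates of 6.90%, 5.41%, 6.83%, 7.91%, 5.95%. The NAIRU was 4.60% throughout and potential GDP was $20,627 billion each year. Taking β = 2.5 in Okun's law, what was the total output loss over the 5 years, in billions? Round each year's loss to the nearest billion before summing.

Year 2022: gap = -2.5 × (6.9 - 4.6) = -5.75%, loss ≈ 20627 × 5.75/100 ≈ 1186.
Year 2023: gap = -2.5 × (5.41 - 4.6) = -2.025%, loss ≈ 20627 × 2.025/100 ≈ 418.
Year 2024: gap = -2.5 × (6.83 - 4.6) = -5.575%, loss ≈ 20627 × 5.575/100 ≈ 1150.
Year 2025: gap = -2.5 × (7.91 - 4.6) = -8.275%, loss ≈ 20627 × 8.275/100 ≈ 1707.
Year 2026: gap = -2.5 × (5.95 - 4.6) = -3.375%, loss ≈ 20627 × 3.375/100 ≈ 696.
Total lost output = 1186 + 418 + 1150 + 1707 + 696 = 5157 billion.

$5,157 billion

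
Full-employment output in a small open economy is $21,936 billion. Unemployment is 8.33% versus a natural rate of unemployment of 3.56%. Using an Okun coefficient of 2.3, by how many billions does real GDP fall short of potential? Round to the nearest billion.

Output gap = -2.3 × (8.33 - 3.56) = -2.3 × 4.77 = -10.971%.
Actual GDP ≈ 21936 × 0.89029 ≈ 19529 billion, so the shortfall is 21936 - 19529 = 2407 billion.

$2,407 billion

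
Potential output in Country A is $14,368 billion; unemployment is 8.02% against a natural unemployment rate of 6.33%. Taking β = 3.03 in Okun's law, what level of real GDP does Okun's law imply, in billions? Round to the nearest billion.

$13,632 billion

Unemployment gap = 8.02 - 6.33 = 1.69 points, so the output gap is -3.03 × 1.69 = -5.1207%.
Actual GDP = 14368 × (1 - 5.1207/100) = 14368 × 0.948793 ≈ 13632 billion.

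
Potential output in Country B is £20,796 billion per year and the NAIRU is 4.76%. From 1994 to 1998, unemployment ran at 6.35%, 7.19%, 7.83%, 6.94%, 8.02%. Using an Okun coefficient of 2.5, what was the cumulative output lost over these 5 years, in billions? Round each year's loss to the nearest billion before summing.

Year 1994: gap = -2.5 × (6.35 - 4.76) = -3.975%, loss ≈ 20796 × 3.975/100 ≈ 827.
Year 1995: gap = -2.5 × (7.19 - 4.76) = -6.075%, loss ≈ 20796 × 6.075/100 ≈ 1263.
Year 1996: gap = -2.5 × (7.83 - 4.76) = -7.675%, loss ≈ 20796 × 7.675/100 ≈ 1596.
Year 1997: gap = -2.5 × (6.94 - 4.76) = -5.45%, loss ≈ 20796 × 5.45/100 ≈ 1133.
Year 1998: gap = -2.5 × (8.02 - 4.76) = -8.15%, loss ≈ 20796 × 8.15/100 ≈ 1695.
Total lost output = 827 + 1263 + 1596 + 1133 + 1695 = 6514 billion.

£6,514 billion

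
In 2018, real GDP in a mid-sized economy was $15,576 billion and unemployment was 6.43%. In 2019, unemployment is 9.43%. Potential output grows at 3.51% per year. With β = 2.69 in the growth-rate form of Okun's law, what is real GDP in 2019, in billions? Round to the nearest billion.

$14,866 billion

Δu = 9.43 - 6.43 = 3 points.
Okun's law (growth form): g_Y = g_Y* - β × Δu = 3.51 - 2.69 × (3.00) = 3.51 - 8.07 = -4.56%.
Real GDP in the next year = 15576 × (1 - 4.56/100) = 15576 × 0.9544 ≈ 14866 billion.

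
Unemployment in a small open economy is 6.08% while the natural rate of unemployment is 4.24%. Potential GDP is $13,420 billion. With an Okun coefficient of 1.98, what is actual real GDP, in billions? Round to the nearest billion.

Unemployment gap = 6.08 - 4.24 = 1.84 points, so the output gap is -1.98 × 1.84 = -3.6432%.
Actual GDP = 13420 × (1 - 3.6432/100) = 13420 × 0.963568 ≈ 12931 billion.

$12,931 billion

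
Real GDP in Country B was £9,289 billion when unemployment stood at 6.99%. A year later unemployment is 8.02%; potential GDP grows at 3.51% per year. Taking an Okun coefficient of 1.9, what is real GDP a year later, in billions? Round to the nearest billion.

Δu = 8.02 - 6.99 = 1.03 points.
Okun's law (growth form): g_Y = g_Y* - β × Δu = 3.51 - 1.9 × (1.03) = 3.51 - 1.957 = 1.553%.
Real GDP in the next year = 9289 × (1 + 1.553/100) = 9289 × 1.01553 ≈ 9433 billion.

£9,433 billion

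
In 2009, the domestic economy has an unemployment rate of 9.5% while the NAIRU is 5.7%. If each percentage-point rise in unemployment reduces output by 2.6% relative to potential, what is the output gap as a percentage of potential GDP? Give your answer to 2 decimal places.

-9.88%

The unemployment gap is 9.5 - 5.7 = 3.8 percentage points.
Okun's law gives an output gap of -2.6 × 3.8 = -9.88%, i.e. 9.88% below potential.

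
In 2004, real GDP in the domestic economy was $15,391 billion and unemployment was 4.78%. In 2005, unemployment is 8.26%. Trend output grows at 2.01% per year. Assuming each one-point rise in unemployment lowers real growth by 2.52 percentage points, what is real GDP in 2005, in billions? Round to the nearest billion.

Δu = 8.26 - 4.78 = 3.48 points.
Okun's law (growth form): g_Y = g_Y* - β × Δu = 2.01 - 2.52 × (3.48) = 2.01 - 8.7696 = -6.7596%.
Real GDP in the next year = 15391 × (1 - 6.7596/100) = 15391 × 0.932404 ≈ 14351 billion.

$14,351 billion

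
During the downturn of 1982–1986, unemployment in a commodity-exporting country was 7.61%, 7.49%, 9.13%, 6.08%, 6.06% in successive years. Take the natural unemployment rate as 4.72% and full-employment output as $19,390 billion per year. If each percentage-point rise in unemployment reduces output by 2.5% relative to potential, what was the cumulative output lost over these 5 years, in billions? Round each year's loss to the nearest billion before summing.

$6,191 billion

Year 1982: gap = -2.5 × (7.61 - 4.72) = -7.225%, loss ≈ 19390 × 7.225/100 ≈ 1401.
Year 1983: gap = -2.5 × (7.49 - 4.72) = -6.925%, loss ≈ 19390 × 6.925/100 ≈ 1343.
Year 1984: gap = -2.5 × (9.13 - 4.72) = -11.025%, loss ≈ 19390 × 11.025/100 ≈ 2138.
Year 1985: gap = -2.5 × (6.08 - 4.72) = -3.4%, loss ≈ 19390 × 3.4/100 ≈ 659.
Year 1986: gap = -2.5 × (6.06 - 4.72) = -3.35%, loss ≈ 19390 × 3.35/100 ≈ 650.
Total lost output = 1401 + 1343 + 2138 + 659 + 650 = 6191 billion.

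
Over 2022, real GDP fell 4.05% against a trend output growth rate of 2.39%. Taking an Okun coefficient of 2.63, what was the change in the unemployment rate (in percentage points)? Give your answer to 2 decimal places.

Growth-rate Okun's law: g_Y = g_Y* - β × Δu, so Δu = (g_Y* - g_Y)/β.
Δu = (2.39 + 4.05)/2.63 = 6.44/2.63 = 2.45 percentage points.

2.45 percentage points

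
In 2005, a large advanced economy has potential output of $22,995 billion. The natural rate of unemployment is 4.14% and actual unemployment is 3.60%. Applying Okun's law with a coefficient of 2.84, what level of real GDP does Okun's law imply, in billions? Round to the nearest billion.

Unemployment gap = 3.6 - 4.14 = -0.54 points, so the output gap is -2.84 × (-0.54) = 1.5336%.
Actual GDP = 22995 × (1 + 1.5336/100) = 22995 × 1.015336 ≈ 23348 billion.

$23,348 billion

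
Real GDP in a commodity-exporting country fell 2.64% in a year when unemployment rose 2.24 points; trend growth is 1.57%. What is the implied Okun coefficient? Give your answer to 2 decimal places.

Growth form: g_Y = g_Y* - β × Δu, so β = (g_Y* - g_Y)/Δu.
β = (1.57 + 2.64)/2.24 = 4.21/2.24 = 1.88.

β ≈ 1.88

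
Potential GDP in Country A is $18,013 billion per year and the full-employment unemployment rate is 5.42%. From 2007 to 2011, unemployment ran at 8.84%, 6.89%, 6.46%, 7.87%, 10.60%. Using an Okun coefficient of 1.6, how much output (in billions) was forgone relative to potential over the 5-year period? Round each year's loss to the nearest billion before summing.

$3,909 billion

Year 2007: gap = -1.6 × (8.84 - 5.42) = -5.472%, loss ≈ 18013 × 5.472/100 ≈ 986.
Year 2008: gap = -1.6 × (6.89 - 5.42) = -2.352%, loss ≈ 18013 × 2.352/100 ≈ 424.
Year 2009: gap = -1.6 × (6.46 - 5.42) = -1.664%, loss ≈ 18013 × 1.664/100 ≈ 300.
Year 2010: gap = -1.6 × (7.87 - 5.42) = -3.92%, loss ≈ 18013 × 3.92/100 ≈ 706.
Year 2011: gap = -1.6 × (10.6 - 5.42) = -8.288%, loss ≈ 18013 × 8.288/100 ≈ 1493.
Total lost output = 986 + 424 + 300 + 706 + 1493 = 3909 billion.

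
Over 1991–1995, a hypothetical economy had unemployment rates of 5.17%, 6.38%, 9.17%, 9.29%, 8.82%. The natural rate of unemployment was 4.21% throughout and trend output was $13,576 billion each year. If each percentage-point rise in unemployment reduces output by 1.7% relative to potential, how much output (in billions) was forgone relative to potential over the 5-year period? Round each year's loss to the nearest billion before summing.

Year 1991: gap = -1.7 × (5.17 - 4.21) = -1.632%, loss ≈ 13576 × 1.632/100 ≈ 222.
Year 1992: gap = -1.7 × (6.38 - 4.21) = -3.689%, loss ≈ 13576 × 3.689/100 ≈ 501.
Year 1993: gap = -1.7 × (9.17 - 4.21) = -8.432%, loss ≈ 13576 × 8.432/100 ≈ 1145.
Year 1994: gap = -1.7 × (9.29 - 4.21) = -8.636%, loss ≈ 13576 × 8.636/100 ≈ 1172.
Year 1995: gap = -1.7 × (8.82 - 4.21) = -7.837%, loss ≈ 13576 × 7.837/100 ≈ 1064.
Total lost output = 222 + 501 + 1145 + 1172 + 1064 = 4104 billion.

$4,104 billion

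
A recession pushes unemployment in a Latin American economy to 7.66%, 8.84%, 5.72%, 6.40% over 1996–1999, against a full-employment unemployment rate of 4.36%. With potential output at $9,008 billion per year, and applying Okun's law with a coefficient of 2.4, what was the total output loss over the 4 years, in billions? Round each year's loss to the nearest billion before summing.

$2,417 billion

Year 1996: gap = -2.4 × (7.66 - 4.36) = -7.92%, loss ≈ 9008 × 7.92/100 ≈ 713.
Year 1997: gap = -2.4 × (8.84 - 4.36) = -10.752%, loss ≈ 9008 × 10.752/100 ≈ 969.
Year 1998: gap = -2.4 × (5.72 - 4.36) = -3.264%, loss ≈ 9008 × 3.264/100 ≈ 294.
Year 1999: gap = -2.4 × (6.4 - 4.36) = -4.896%, loss ≈ 9008 × 4.896/100 ≈ 441.
Total lost output = 713 + 969 + 294 + 441 = 2417 billion.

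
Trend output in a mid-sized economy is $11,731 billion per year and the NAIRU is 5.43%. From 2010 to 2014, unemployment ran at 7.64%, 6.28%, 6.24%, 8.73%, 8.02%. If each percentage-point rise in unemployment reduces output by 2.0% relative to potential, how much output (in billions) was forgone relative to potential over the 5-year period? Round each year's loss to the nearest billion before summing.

Year 2010: gap = -2.0 × (7.64 - 5.43) = -4.42%, loss ≈ 11731 × 4.42/100 ≈ 519.
Year 2011: gap = -2.0 × (6.28 - 5.43) = -1.7%, loss ≈ 11731 × 1.7/100 ≈ 199.
Year 2012: gap = -2.0 × (6.24 - 5.43) = -1.62%, loss ≈ 11731 × 1.62/100 ≈ 190.
Year 2013: gap = -2.0 × (8.73 - 5.43) = -6.6%, loss ≈ 11731 × 6.6/100 ≈ 774.
Year 2014: gap = -2.0 × (8.02 - 5.43) = -5.18%, loss ≈ 11731 × 5.18/100 ≈ 608.
Total lost output = 519 + 199 + 190 + 774 + 608 = 2290 billion.

$2,290 billion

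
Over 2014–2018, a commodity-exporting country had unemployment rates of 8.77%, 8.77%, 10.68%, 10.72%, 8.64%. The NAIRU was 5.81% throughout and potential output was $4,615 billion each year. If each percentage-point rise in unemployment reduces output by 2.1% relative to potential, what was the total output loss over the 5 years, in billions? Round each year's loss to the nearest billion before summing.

$1,796 billion

Year 2014: gap = -2.1 × (8.77 - 5.81) = -6.216%, loss ≈ 4615 × 6.216/100 ≈ 287.
Year 2015: gap = -2.1 × (8.77 - 5.81) = -6.216%, loss ≈ 4615 × 6.216/100 ≈ 287.
Year 2016: gap = -2.1 × (10.68 - 5.81) = -10.227%, loss ≈ 4615 × 10.227/100 ≈ 472.
Year 2017: gap = -2.1 × (10.72 - 5.81) = -10.311%, loss ≈ 4615 × 10.311/100 ≈ 476.
Year 2018: gap = -2.1 × (8.64 - 5.81) = -5.943%, loss ≈ 4615 × 5.943/100 ≈ 274.
Total lost output = 287 + 287 + 472 + 476 + 274 = 1796 billion.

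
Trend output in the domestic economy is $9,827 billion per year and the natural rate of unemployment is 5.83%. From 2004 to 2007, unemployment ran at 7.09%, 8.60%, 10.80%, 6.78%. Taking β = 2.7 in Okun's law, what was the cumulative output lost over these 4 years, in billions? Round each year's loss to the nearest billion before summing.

Year 2004: gap = -2.7 × (7.09 - 5.83) = -3.402%, loss ≈ 9827 × 3.402/100 ≈ 334.
Year 2005: gap = -2.7 × (8.6 - 5.83) = -7.479%, loss ≈ 9827 × 7.479/100 ≈ 735.
Year 2006: gap = -2.7 × (10.8 - 5.83) = -13.419%, loss ≈ 9827 × 13.419/100 ≈ 1319.
Year 2007: gap = -2.7 × (6.78 - 5.83) = -2.565%, loss ≈ 9827 × 2.565/100 ≈ 252.
Total lost output = 334 + 735 + 1319 + 252 = 2640 billion.

$2,640 billion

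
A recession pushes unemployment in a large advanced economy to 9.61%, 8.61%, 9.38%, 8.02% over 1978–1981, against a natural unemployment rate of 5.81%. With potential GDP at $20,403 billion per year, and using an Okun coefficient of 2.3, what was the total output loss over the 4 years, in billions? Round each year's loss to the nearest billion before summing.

$5,809 billion

Year 1978: gap = -2.3 × (9.61 - 5.81) = -8.74%, loss ≈ 20403 × 8.74/100 ≈ 1783.
Year 1979: gap = -2.3 × (8.61 - 5.81) = -6.44%, loss ≈ 20403 × 6.44/100 ≈ 1314.
Year 1980: gap = -2.3 × (9.38 - 5.81) = -8.211%, loss ≈ 20403 × 8.211/100 ≈ 1675.
Year 1981: gap = -2.3 × (8.02 - 5.81) = -5.083%, loss ≈ 20403 × 5.083/100 ≈ 1037.
Total lost output = 1783 + 1314 + 1675 + 1037 = 5809 billion.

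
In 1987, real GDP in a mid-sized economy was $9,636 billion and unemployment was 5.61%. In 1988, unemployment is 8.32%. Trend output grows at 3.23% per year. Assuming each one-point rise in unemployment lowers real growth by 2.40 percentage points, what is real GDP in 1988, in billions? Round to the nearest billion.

Δu = 8.32 - 5.61 = 2.71 points.
Okun's law (growth form): g_Y = g_Y* - β × Δu = 3.23 - 2.40 × (2.71) = 3.23 - 6.504 = -3.274%.
Real GDP in the next year = 9636 × (1 - 3.274/100) = 9636 × 0.96726 ≈ 9321 billion.

$9,321 billion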